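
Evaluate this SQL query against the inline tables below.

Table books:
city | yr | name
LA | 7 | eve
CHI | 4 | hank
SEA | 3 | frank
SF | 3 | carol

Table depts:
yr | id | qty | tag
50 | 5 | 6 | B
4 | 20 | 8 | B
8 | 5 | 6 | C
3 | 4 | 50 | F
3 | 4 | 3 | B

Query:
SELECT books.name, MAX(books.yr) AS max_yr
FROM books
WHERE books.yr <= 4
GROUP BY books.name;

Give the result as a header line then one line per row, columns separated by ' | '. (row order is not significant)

== RESULT ==
books.name | max_yr
hank | 4
frank | 3
carol | 3

Derivation:
After WHERE (3 rows):
books.city | books.yr | books.name
CHI | 4 | hank
SEA | 3 | frank
SF | 3 | carol
After GROUP BY (3 rows):
books.name | max_yr
hank | 4
frank | 3
carol | 3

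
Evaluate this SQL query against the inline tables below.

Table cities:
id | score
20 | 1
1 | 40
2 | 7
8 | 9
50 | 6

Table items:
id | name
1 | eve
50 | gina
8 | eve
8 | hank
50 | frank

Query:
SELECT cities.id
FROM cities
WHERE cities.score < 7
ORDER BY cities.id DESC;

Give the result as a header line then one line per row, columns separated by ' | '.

After WHERE (2 rows):
cities.id | cities.score
20 | 1
50 | 6
After SELECT (2 rows):
cities.id
20
50
After ORDER BY (2 rows):
cities.id
50
20

== RESULT ==
cities.id
50
20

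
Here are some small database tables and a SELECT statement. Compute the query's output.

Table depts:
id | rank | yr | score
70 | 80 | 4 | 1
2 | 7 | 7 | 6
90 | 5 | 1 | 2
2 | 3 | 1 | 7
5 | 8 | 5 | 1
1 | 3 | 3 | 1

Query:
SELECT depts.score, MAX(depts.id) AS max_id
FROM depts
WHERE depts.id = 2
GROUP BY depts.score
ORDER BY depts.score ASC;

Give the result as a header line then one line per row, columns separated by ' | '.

== RESULT ==
depts.score | max_id
6 | 2
7 | 2

Derivation:
After WHERE (2 rows):
depts.id | depts.rank | depts.yr | depts.score
2 | 7 | 7 | 6
2 | 3 | 1 | 7
After GROUP BY (2 rows):
depts.score | max_id
6 | 2
7 | 2
After ORDER BY (2 rows):
depts.score | max_id
6 | 2
7 | 2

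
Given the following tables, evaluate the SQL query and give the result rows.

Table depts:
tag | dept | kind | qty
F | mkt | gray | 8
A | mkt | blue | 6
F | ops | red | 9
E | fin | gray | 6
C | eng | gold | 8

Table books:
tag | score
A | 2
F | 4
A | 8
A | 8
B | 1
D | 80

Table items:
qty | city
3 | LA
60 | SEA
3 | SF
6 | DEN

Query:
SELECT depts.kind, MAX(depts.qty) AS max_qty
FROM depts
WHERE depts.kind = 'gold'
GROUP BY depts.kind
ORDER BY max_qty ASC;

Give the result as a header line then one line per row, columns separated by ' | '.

== RESULT ==
depts.kind | max_qty
gold | 8

Derivation:
After WHERE (1 rows):
depts.tag | depts.dept | depts.kind | depts.qty
C | eng | gold | 8
After GROUP BY (1 rows):
depts.kind | max_qty
gold | 8
After ORDER BY (1 rows):
depts.kind | max_qty
gold | 8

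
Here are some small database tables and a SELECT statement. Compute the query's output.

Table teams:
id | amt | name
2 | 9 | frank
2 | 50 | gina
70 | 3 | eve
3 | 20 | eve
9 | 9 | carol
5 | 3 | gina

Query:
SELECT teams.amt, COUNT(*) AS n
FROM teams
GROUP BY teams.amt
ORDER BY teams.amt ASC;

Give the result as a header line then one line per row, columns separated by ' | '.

After GROUP BY (4 rows):
teams.amt | n
9 | 2
50 | 1
3 | 2
20 | 1
After ORDER BY (4 rows):
teams.amt | n
3 | 2
9 | 2
20 | 1
50 | 1

== RESULT ==
teams.amt | n
3 | 2
9 | 2
20 | 1
50 | 1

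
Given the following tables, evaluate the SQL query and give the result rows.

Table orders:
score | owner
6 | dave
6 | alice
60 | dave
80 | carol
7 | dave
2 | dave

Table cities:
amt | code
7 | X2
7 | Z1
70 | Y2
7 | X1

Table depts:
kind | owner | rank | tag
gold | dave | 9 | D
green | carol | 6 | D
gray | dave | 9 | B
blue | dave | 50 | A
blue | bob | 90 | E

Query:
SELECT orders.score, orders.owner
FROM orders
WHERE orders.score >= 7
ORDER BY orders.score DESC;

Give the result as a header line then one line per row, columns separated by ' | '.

After WHERE (3 rows):
orders.score | orders.owner
60 | dave
80 | carol
7 | dave
After SELECT (3 rows):
orders.score | orders.owner
60 | dave
80 | carol
7 | dave
After ORDER BY (3 rows):
orders.score | orders.owner
80 | carol
60 | dave
7 | dave

== RESULT ==
orders.score | orders.owner
80 | carol
60 | dave
7 | dave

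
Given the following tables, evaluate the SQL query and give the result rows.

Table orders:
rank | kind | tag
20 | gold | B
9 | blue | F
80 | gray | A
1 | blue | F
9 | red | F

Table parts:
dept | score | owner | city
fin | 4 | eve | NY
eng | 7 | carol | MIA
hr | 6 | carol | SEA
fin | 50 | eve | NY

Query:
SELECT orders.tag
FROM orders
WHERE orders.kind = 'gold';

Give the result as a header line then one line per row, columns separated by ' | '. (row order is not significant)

== RESULT ==
orders.tag
B

Derivation:
After WHERE (1 rows):
orders.rank | orders.kind | orders.tag
20 | gold | B
After SELECT (1 rows):
orders.tag
B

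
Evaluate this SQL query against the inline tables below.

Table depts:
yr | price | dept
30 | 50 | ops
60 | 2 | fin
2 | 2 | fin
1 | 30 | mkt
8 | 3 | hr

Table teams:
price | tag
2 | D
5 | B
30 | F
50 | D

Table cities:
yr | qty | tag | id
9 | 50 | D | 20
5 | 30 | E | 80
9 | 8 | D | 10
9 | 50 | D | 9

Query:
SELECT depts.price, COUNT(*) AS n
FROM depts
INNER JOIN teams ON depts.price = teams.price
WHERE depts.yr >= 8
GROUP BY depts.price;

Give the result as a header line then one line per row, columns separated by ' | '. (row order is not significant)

After JOIN teams (4 rows):
depts.yr | depts.price | depts.dept | teams.price | teams.tag
30 | 50 | ops | 50 | D
60 | 2 | fin | 2 | D
2 | 2 | fin | 2 | D
1 | 30 | mkt | 30 | F
After WHERE (2 rows):
depts.yr | depts.price | depts.dept | teams.price | teams.tag
30 | 50 | ops | 50 | D
60 | 2 | fin | 2 | D
After GROUP BY (2 rows):
depts.price | n
50 | 1
2 | 1

== RESULT ==
depts.price | n
50 | 1
2 | 1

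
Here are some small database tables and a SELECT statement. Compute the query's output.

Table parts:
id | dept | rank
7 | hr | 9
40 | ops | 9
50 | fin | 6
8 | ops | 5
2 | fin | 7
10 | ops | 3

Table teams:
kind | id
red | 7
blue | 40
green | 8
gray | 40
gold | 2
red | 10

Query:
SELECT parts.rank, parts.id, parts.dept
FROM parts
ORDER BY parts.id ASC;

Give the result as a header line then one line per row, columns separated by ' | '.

After SELECT (6 rows):
parts.rank | parts.id | parts.dept
9 | 7 | hr
9 | 40 | ops
6 | 50 | fin
5 | 8 | ops
7 | 2 | fin
3 | 10 | ops
After ORDER BY (6 rows):
parts.rank | parts.id | parts.dept
7 | 2 | fin
9 | 7 | hr
5 | 8 | ops
3 | 10 | ops
9 | 40 | ops
6 | 50 | fin

== RESULT ==
parts.rank | parts.id | parts.dept
7 | 2 | fin
9 | 7 | hr
5 | 8 | ops
3 | 10 | ops
9 | 40 | ops
6 | 50 | fin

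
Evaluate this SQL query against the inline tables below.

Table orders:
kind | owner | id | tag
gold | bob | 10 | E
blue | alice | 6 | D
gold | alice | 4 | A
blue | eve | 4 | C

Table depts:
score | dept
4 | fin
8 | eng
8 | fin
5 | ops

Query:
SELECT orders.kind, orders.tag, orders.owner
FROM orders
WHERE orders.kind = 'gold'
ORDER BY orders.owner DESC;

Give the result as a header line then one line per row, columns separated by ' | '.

== RESULT ==
orders.kind | orders.tag | orders.owner
gold | E | bob
gold | A | alice

Derivation:
After WHERE (2 rows):
orders.kind | orders.owner | orders.id | orders.tag
gold | bob | 10 | E
gold | alice | 4 | A
After SELECT (2 rows):
orders.kind | orders.tag | orders.owner
gold | E | bob
gold | A | alice
After ORDER BY (2 rows):
orders.kind | orders.tag | orders.owner
gold | E | bob
gold | A | alice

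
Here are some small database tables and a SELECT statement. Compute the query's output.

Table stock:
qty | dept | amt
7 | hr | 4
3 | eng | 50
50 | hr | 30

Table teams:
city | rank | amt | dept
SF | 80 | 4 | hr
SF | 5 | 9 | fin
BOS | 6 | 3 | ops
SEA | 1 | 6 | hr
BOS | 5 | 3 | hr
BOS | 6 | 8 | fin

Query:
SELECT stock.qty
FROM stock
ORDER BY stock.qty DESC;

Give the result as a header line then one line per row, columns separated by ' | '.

After SELECT (3 rows):
stock.qty
7
3
50
After ORDER BY (3 rows):
stock.qty
50
7
3

== RESULT ==
stock.qty
50
7
3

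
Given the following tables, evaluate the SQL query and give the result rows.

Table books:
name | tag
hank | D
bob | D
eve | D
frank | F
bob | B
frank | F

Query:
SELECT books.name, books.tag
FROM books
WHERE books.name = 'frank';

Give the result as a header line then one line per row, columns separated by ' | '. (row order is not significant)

== RESULT ==
books.name | books.tag
frank | F
frank | F

Derivation:
After WHERE (2 rows):
books.name | books.tag
frank | F
frank | F
After SELECT (2 rows):
books.name | books.tag
frank | F
frank | F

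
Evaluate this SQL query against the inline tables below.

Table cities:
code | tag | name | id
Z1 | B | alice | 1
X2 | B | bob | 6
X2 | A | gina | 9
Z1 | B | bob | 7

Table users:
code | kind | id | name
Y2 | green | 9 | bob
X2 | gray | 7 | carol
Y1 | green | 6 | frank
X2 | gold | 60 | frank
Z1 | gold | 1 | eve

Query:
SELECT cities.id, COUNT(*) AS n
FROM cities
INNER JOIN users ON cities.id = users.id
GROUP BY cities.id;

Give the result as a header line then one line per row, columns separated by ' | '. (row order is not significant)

After JOIN users (4 rows):
cities.code | cities.tag | cities.name | cities.id | users.code | users.kind | users.id | users.name
Z1 | B | alice | 1 | Z1 | gold | 1 | eve
X2 | B | bob | 6 | Y1 | green | 6 | frank
X2 | A | gina | 9 | Y2 | green | 9 | bob
Z1 | B | bob | 7 | X2 | gray | 7 | carol
After GROUP BY (4 rows):
cities.id | n
1 | 1
6 | 1
9 | 1
7 | 1

== RESULT ==
cities.id | n
1 | 1
6 | 1
9 | 1
7 | 1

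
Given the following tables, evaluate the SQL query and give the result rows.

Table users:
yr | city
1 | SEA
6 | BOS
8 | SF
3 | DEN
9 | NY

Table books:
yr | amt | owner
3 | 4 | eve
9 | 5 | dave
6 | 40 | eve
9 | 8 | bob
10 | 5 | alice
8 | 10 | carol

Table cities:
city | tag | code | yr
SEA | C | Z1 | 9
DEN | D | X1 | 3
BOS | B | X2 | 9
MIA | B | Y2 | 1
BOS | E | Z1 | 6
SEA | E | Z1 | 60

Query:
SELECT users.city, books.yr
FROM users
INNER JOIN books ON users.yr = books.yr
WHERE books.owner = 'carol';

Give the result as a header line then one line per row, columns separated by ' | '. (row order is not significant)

After JOIN books (5 rows):
users.yr | users.city | books.yr | books.amt | books.owner
6 | BOS | 6 | 40 | eve
8 | SF | 8 | 10 | carol
3 | DEN | 3 | 4 | eve
9 | NY | 9 | 5 | dave
9 | NY | 9 | 8 | bob
After WHERE (1 rows):
users.yr | users.city | books.yr | books.amt | books.owner
8 | SF | 8 | 10 | carol
After SELECT (1 rows):
users.city | books.yr
SF | 8

== RESULT ==
users.city | books.yr
SF | 8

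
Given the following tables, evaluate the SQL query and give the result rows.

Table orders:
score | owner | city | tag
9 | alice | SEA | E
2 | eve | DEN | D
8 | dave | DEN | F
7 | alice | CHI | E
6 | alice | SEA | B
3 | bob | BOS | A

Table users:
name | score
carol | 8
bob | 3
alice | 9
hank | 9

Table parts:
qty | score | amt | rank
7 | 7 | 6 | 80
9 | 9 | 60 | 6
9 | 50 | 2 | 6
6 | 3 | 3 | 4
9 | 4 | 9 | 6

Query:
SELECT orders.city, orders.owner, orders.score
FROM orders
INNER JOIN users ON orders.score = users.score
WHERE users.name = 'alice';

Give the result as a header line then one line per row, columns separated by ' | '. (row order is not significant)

== RESULT ==
orders.city | orders.owner | orders.score
SEA | alice | 9

Derivation:
After JOIN users (4 rows):
orders.score | orders.owner | orders.city | orders.tag | users.name | users.score
9 | alice | SEA | E | alice | 9
9 | alice | SEA | E | hank | 9
8 | dave | DEN | F | carol | 8
3 | bob | BOS | A | bob | 3
After WHERE (1 rows):
orders.score | orders.owner | orders.city | orders.tag | users.name | users.score
9 | alice | SEA | E | alice | 9
After SELECT (1 rows):
orders.city | orders.owner | orders.score
SEA | alice | 9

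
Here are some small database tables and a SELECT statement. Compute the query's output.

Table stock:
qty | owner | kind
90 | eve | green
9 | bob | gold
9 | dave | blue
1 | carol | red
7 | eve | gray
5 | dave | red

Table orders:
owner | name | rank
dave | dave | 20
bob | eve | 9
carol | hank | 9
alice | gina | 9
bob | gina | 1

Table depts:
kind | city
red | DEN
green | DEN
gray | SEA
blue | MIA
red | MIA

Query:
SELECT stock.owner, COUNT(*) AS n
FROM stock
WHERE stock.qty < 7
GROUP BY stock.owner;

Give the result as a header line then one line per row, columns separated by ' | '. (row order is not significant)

== RESULT ==
stock.owner | n
carol | 1
dave | 1

Derivation:
After WHERE (2 rows):
stock.qty | stock.owner | stock.kind
1 | carol | red
5 | dave | red
After GROUP BY (2 rows):
stock.owner | n
carol | 1
dave | 1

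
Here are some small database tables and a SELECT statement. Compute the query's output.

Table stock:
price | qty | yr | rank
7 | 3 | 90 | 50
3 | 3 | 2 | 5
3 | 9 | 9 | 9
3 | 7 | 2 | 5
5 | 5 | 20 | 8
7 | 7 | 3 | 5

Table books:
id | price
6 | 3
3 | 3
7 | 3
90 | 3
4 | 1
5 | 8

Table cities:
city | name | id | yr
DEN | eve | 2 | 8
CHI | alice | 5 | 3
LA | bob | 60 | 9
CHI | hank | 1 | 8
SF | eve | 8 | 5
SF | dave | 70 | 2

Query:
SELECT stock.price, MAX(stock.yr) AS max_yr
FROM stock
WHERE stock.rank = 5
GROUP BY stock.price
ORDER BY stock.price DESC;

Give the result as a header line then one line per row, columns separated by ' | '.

== RESULT ==
stock.price | max_yr
7 | 3
3 | 2

Derivation:
After WHERE (3 rows):
stock.price | stock.qty | stock.yr | stock.rank
3 | 3 | 2 | 5
3 | 7 | 2 | 5
7 | 7 | 3 | 5
After GROUP BY (2 rows):
stock.price | max_yr
3 | 2
7 | 3
After ORDER BY (2 rows):
stock.price | max_yr
7 | 3
3 | 2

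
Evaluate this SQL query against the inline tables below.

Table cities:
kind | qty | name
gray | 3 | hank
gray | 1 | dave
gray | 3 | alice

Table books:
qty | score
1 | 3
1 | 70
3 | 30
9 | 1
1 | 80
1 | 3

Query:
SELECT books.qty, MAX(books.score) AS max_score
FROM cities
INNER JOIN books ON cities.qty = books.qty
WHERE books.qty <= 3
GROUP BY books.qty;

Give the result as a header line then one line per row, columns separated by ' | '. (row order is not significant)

After JOIN books (6 rows):
cities.kind | cities.qty | cities.name | books.qty | books.score
gray | 3 | hank | 3 | 30
gray | 1 | dave | 1 | 3
gray | 1 | dave | 1 | 70
gray | 1 | dave | 1 | 80
gray | 1 | dave | 1 | 3
gray | 3 | alice | 3 | 30
After WHERE (6 rows):
cities.kind | cities.qty | cities.name | books.qty | books.score
gray | 3 | hank | 3 | 30
gray | 1 | dave | 1 | 3
gray | 1 | dave | 1 | 70
gray | 1 | dave | 1 | 80
gray | 1 | dave | 1 | 3
gray | 3 | alice | 3 | 30
After GROUP BY (2 rows):
books.qty | max_score
3 | 30
1 | 80

== RESULT ==
books.qty | max_score
3 | 30
1 | 80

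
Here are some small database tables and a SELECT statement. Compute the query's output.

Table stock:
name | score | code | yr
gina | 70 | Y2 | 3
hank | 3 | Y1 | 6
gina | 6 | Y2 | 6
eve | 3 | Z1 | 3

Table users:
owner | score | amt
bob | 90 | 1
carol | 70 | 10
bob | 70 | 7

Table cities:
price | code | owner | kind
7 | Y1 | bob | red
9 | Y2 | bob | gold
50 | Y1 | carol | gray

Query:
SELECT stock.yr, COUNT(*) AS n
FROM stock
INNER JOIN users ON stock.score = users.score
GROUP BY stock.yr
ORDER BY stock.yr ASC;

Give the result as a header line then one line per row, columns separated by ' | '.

After JOIN users (2 rows):
stock.name | stock.score | stock.code | stock.yr | users.owner | users.score | users.amt
gina | 70 | Y2 | 3 | carol | 70 | 10
gina | 70 | Y2 | 3 | bob | 70 | 7
After GROUP BY (1 rows):
stock.yr | n
3 | 2
After ORDER BY (1 rows):
stock.yr | n
3 | 2

== RESULT ==
stock.yr | n
3 | 2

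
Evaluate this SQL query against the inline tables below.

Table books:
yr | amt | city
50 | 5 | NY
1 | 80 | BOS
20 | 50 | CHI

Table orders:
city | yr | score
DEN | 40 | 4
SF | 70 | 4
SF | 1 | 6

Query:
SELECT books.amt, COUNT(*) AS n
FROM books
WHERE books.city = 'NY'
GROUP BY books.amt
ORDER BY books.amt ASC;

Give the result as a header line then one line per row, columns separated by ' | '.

After WHERE (1 rows):
books.yr | books.amt | books.city
50 | 5 | NY
After GROUP BY (1 rows):
books.amt | n
5 | 1
After ORDER BY (1 rows):
books.amt | n
5 | 1

== RESULT ==
books.amt | n
5 | 1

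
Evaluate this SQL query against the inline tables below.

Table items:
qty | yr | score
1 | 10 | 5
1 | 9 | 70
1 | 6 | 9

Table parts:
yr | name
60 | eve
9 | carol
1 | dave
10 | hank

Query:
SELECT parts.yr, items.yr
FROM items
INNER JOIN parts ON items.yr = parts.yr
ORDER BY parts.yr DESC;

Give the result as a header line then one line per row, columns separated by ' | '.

After JOIN parts (2 rows):
items.qty | items.yr | items.score | parts.yr | parts.name
1 | 10 | 5 | 10 | hank
1 | 9 | 70 | 9 | carol
After SELECT (2 rows):
parts.yr | items.yr
10 | 10
9 | 9
After ORDER BY (2 rows):
parts.yr | items.yr
10 | 10
9 | 9

== RESULT ==
parts.yr | items.yr
10 | 10
9 | 9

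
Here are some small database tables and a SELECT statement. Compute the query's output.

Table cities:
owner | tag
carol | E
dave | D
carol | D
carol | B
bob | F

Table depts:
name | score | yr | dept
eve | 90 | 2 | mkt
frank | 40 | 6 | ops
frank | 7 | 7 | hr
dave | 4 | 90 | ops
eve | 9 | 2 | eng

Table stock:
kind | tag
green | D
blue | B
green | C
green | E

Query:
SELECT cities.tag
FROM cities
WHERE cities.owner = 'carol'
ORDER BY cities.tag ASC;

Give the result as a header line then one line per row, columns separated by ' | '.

== RESULT ==
cities.tag
B
D
E

Derivation:
After WHERE (3 rows):
cities.owner | cities.tag
carol | E
carol | D
carol | B
After SELECT (3 rows):
cities.tag
E
D
B
After ORDER BY (3 rows):
cities.tag
B
D
E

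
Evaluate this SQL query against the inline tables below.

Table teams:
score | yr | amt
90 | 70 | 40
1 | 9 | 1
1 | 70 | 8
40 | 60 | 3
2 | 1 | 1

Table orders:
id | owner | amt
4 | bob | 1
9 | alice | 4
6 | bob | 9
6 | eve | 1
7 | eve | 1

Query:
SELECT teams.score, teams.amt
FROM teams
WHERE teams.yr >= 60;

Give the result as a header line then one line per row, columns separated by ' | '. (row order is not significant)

== RESULT ==
teams.score | teams.amt
90 | 40
1 | 8
40 | 3

Derivation:
After WHERE (3 rows):
teams.score | teams.yr | teams.amt
90 | 70 | 40
1 | 70 | 8
40 | 60 | 3
After SELECT (3 rows):
teams.score | teams.amt
90 | 40
1 | 8
40 | 3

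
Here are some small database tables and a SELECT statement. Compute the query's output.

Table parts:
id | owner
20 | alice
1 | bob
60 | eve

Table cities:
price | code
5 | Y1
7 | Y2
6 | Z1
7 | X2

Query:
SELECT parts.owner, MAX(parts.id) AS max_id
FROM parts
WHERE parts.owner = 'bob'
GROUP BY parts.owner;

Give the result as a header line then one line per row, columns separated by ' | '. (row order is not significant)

After WHERE (1 rows):
parts.id | parts.owner
1 | bob
After GROUP BY (1 rows):
parts.owner | max_id
bob | 1

== RESULT ==
parts.owner | max_id
bob | 1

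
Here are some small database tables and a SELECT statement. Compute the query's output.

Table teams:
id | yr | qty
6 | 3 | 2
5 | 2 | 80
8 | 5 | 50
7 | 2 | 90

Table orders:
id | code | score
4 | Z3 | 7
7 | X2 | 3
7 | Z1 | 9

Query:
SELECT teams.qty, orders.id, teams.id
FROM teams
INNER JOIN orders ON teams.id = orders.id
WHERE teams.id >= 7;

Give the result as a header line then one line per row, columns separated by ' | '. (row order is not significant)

== RESULT ==
teams.qty | orders.id | teams.id
90 | 7 | 7
90 | 7 | 7

Derivation:
After JOIN orders (2 rows):
teams.id | teams.yr | teams.qty | orders.id | orders.code | orders.score
7 | 2 | 90 | 7 | X2 | 3
7 | 2 | 90 | 7 | Z1 | 9
After WHERE (2 rows):
teams.id | teams.yr | teams.qty | orders.id | orders.code | orders.score
7 | 2 | 90 | 7 | X2 | 3
7 | 2 | 90 | 7 | Z1 | 9
After SELECT (2 rows):
teams.qty | orders.id | teams.id
90 | 7 | 7
90 | 7 | 7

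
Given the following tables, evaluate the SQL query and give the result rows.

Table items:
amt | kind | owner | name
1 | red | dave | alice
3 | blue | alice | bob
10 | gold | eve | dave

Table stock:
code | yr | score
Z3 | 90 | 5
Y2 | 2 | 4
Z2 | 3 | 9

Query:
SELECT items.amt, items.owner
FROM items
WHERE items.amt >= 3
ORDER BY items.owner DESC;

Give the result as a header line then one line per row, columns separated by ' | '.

After WHERE (2 rows):
items.amt | items.kind | items.owner | items.name
3 | blue | alice | bob
10 | gold | eve | dave
After SELECT (2 rows):
items.amt | items.owner
3 | alice
10 | eve
After ORDER BY (2 rows):
items.amt | items.owner
10 | eve
3 | alice

== RESULT ==
items.amt | items.owner
10 | eve
3 | alice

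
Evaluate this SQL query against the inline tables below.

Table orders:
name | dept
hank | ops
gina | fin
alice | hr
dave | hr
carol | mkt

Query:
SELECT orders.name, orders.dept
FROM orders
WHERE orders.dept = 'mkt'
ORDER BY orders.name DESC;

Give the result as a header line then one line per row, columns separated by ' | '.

After WHERE (1 rows):
orders.name | orders.dept
carol | mkt
After SELECT (1 rows):
orders.name | orders.dept
carol | mkt
After ORDER BY (1 rows):
orders.name | orders.dept
carol | mkt

== RESULT ==
orders.name | orders.dept
carol | mkt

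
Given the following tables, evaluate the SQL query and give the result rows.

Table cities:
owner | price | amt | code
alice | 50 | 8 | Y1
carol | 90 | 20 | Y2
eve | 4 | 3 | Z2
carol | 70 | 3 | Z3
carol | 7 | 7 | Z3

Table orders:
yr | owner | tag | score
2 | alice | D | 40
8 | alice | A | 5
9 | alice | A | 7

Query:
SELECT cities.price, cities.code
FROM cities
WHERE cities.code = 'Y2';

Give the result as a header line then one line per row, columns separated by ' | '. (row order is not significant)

After WHERE (1 rows):
cities.owner | cities.price | cities.amt | cities.code
carol | 90 | 20 | Y2
After SELECT (1 rows):
cities.price | cities.code
90 | Y2

== RESULT ==
cities.price | cities.code
90 | Y2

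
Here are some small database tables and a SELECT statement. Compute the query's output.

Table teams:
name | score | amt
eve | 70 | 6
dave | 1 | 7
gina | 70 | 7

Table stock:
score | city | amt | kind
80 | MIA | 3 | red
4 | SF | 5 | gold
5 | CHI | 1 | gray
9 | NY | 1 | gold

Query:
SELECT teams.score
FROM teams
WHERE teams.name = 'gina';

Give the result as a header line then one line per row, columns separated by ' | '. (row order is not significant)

After WHERE (1 rows):
teams.name | teams.score | teams.amt
gina | 70 | 7
After SELECT (1 rows):
teams.score
70

== RESULT ==
teams.score
70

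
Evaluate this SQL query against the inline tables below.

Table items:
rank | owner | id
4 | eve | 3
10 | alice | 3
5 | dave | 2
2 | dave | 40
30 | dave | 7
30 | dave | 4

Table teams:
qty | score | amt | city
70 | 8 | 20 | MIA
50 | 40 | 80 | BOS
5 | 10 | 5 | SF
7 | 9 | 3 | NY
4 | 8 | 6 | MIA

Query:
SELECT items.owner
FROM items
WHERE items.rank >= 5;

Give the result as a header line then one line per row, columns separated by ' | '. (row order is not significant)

== RESULT ==
items.owner
alice
dave
dave
dave

Derivation:
After WHERE (4 rows):
items.rank | items.owner | items.id
10 | alice | 3
5 | dave | 2
30 | dave | 7
30 | dave | 4
After SELECT (4 rows):
items.owner
alice
dave
dave
dave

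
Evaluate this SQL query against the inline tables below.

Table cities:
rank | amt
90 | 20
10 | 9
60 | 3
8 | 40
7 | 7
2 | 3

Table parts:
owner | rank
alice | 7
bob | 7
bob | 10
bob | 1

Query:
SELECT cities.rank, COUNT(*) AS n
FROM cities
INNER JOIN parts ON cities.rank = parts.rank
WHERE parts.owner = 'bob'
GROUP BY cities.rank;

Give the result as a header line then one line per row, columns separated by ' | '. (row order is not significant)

== RESULT ==
cities.rank | n
10 | 1
7 | 1

Derivation:
After JOIN parts (3 rows):
cities.rank | cities.amt | parts.owner | parts.rank
10 | 9 | bob | 10
7 | 7 | alice | 7
7 | 7 | bob | 7
After WHERE (2 rows):
cities.rank | cities.amt | parts.owner | parts.rank
10 | 9 | bob | 10
7 | 7 | bob | 7
After GROUP BY (2 rows):
cities.rank | n
10 | 1
7 | 1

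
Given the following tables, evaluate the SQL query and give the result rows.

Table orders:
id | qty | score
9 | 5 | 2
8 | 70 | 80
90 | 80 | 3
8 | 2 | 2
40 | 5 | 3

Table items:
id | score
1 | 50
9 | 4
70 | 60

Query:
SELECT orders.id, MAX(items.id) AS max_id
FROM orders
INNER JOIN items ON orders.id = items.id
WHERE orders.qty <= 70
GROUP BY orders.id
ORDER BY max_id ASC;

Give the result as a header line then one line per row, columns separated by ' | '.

== RESULT ==
orders.id | max_id
9 | 9

Derivation:
After JOIN items (1 rows):
orders.id | orders.qty | orders.score | items.id | items.score
9 | 5 | 2 | 9 | 4
After WHERE (1 rows):
orders.id | orders.qty | orders.score | items.id | items.score
9 | 5 | 2 | 9 | 4
After GROUP BY (1 rows):
orders.id | max_id
9 | 9
After ORDER BY (1 rows):
orders.id | max_id
9 | 9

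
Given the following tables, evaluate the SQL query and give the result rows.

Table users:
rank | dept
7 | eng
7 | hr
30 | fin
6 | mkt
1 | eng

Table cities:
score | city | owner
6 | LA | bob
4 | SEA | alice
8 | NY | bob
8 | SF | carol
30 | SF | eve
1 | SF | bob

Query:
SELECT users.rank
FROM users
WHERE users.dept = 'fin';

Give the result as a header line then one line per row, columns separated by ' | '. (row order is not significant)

After WHERE (1 rows):
users.rank | users.dept
30 | fin
After SELECT (1 rows):
users.rank
30

== RESULT ==
users.rank
30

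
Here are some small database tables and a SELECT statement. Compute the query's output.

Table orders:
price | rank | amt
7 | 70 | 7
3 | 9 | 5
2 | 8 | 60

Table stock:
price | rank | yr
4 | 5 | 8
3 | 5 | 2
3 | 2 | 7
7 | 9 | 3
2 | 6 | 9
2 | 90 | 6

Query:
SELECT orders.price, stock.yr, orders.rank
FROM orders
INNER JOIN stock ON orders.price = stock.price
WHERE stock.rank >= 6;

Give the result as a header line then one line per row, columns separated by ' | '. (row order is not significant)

After JOIN stock (5 rows):
orders.price | orders.rank | orders.amt | stock.price | stock.rank | stock.yr
7 | 70 | 7 | 7 | 9 | 3
3 | 9 | 5 | 3 | 5 | 2
3 | 9 | 5 | 3 | 2 | 7
2 | 8 | 60 | 2 | 6 | 9
2 | 8 | 60 | 2 | 90 | 6
After WHERE (3 rows):
orders.price | orders.rank | orders.amt | stock.price | stock.rank | stock.yr
7 | 70 | 7 | 7 | 9 | 3
2 | 8 | 60 | 2 | 6 | 9
2 | 8 | 60 | 2 | 90 | 6
After SELECT (3 rows):
orders.price | stock.yr | orders.rank
7 | 3 | 70
2 | 9 | 8
2 | 6 | 8

== RESULT ==
orders.price | stock.yr | orders.rank
7 | 3 | 70
2 | 9 | 8
2 | 6 | 8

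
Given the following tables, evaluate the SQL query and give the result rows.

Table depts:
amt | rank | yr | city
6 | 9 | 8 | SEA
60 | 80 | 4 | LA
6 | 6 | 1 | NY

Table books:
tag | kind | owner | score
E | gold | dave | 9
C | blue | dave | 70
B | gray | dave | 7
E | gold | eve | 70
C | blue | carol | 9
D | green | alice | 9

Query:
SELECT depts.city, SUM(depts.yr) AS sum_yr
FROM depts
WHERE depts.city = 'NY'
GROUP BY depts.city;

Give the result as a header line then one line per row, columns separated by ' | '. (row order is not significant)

After WHERE (1 rows):
depts.amt | depts.rank | depts.yr | depts.city
6 | 6 | 1 | NY
After GROUP BY (1 rows):
depts.city | sum_yr
NY | 1

== RESULT ==
depts.city | sum_yr
NY | 1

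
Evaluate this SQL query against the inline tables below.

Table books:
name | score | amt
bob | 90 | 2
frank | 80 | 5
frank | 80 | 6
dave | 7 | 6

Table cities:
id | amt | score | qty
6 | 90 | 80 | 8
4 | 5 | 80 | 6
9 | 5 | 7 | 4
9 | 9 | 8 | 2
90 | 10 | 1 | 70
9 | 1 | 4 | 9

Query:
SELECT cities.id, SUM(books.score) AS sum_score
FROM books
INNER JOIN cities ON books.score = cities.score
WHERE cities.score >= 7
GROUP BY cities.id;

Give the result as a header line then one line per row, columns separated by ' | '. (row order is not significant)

After JOIN cities (5 rows):
books.name | books.score | books.amt | cities.id | cities.amt | cities.score | cities.qty
frank | 80 | 5 | 6 | 90 | 80 | 8
frank | 80 | 5 | 4 | 5 | 80 | 6
frank | 80 | 6 | 6 | 90 | 80 | 8
frank | 80 | 6 | 4 | 5 | 80 | 6
dave | 7 | 6 | 9 | 5 | 7 | 4
After WHERE (5 rows):
books.name | books.score | books.amt | cities.id | cities.amt | cities.score | cities.qty
frank | 80 | 5 | 6 | 90 | 80 | 8
frank | 80 | 5 | 4 | 5 | 80 | 6
frank | 80 | 6 | 6 | 90 | 80 | 8
frank | 80 | 6 | 4 | 5 | 80 | 6
dave | 7 | 6 | 9 | 5 | 7 | 4
After GROUP BY (3 rows):
cities.id | sum_score
6 | 160
4 | 160
9 | 7

== RESULT ==
cities.id | sum_score
6 | 160
4 | 160
9 | 7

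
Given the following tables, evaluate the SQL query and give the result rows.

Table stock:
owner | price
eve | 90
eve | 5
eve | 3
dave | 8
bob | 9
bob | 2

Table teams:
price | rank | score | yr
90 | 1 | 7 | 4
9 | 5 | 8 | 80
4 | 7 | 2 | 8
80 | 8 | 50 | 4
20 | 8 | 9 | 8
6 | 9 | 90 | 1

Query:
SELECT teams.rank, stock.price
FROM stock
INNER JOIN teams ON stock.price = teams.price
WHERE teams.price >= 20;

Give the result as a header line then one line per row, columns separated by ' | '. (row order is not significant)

== RESULT ==
teams.rank | stock.price
1 | 90

Derivation:
After JOIN teams (2 rows):
stock.owner | stock.price | teams.price | teams.rank | teams.score | teams.yr
eve | 90 | 90 | 1 | 7 | 4
bob | 9 | 9 | 5 | 8 | 80
After WHERE (1 rows):
stock.owner | stock.price | teams.price | teams.rank | teams.score | teams.yr
eve | 90 | 90 | 1 | 7 | 4
After SELECT (1 rows):
teams.rank | stock.price
1 | 90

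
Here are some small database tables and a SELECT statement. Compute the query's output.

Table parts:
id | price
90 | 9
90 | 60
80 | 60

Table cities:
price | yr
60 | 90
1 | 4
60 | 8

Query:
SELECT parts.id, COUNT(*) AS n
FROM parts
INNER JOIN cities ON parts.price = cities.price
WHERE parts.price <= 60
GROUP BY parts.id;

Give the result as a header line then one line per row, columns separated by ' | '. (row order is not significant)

== RESULT ==
parts.id | n
90 | 2
80 | 2

Derivation:
After JOIN cities (4 rows):
parts.id | parts.price | cities.price | cities.yr
90 | 60 | 60 | 90
90 | 60 | 60 | 8
80 | 60 | 60 | 90
80 | 60 | 60 | 8
After WHERE (4 rows):
parts.id | parts.price | cities.price | cities.yr
90 | 60 | 60 | 90
90 | 60 | 60 | 8
80 | 60 | 60 | 90
80 | 60 | 60 | 8
After GROUP BY (2 rows):
parts.id | n
90 | 2
80 | 2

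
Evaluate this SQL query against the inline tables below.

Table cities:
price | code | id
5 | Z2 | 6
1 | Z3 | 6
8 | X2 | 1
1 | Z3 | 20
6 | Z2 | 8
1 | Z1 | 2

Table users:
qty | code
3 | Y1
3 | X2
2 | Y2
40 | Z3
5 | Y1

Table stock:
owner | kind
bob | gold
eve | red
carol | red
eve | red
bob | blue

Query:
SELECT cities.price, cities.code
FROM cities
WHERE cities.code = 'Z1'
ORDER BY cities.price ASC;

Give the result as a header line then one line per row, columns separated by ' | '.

After WHERE (1 rows):
cities.price | cities.code | cities.id
1 | Z1 | 2
After SELECT (1 rows):
cities.price | cities.code
1 | Z1
After ORDER BY (1 rows):
cities.price | cities.code
1 | Z1

== RESULT ==
cities.price | cities.code
1 | Z1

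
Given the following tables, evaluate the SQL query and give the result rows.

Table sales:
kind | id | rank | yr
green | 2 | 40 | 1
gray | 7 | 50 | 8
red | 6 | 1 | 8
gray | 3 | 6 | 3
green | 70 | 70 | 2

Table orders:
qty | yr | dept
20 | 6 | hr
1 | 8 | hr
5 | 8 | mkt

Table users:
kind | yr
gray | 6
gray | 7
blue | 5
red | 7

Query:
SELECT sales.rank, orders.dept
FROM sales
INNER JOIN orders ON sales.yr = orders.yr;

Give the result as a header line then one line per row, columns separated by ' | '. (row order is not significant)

After JOIN orders (4 rows):
sales.kind | sales.id | sales.rank | sales.yr | orders.qty | orders.yr | orders.dept
gray | 7 | 50 | 8 | 1 | 8 | hr
gray | 7 | 50 | 8 | 5 | 8 | mkt
red | 6 | 1 | 8 | 1 | 8 | hr
red | 6 | 1 | 8 | 5 | 8 | mkt
After SELECT (4 rows):
sales.rank | orders.dept
50 | hr
50 | mkt
1 | hr
1 | mkt

== RESULT ==
sales.rank | orders.dept
50 | hr
50 | mkt
1 | hr
1 | mkt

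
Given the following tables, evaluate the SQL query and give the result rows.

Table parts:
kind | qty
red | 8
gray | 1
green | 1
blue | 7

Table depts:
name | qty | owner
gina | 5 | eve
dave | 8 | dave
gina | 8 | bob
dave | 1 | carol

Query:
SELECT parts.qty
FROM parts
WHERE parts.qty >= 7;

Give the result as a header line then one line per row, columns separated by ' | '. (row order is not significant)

== RESULT ==
parts.qty
8
7

Derivation:
After WHERE (2 rows):
parts.kind | parts.qty
red | 8
blue | 7
After SELECT (2 rows):
parts.qty
8
7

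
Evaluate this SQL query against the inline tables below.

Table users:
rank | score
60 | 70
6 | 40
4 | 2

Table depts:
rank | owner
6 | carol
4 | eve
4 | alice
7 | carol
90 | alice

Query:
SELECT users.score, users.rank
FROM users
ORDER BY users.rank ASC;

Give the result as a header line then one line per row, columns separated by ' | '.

== RESULT ==
users.score | users.rank
2 | 4
40 | 6
70 | 60

Derivation:
After SELECT (3 rows):
users.score | users.rank
70 | 60
40 | 6
2 | 4
After ORDER BY (3 rows):
users.score | users.rank
2 | 4
40 | 6
70 | 60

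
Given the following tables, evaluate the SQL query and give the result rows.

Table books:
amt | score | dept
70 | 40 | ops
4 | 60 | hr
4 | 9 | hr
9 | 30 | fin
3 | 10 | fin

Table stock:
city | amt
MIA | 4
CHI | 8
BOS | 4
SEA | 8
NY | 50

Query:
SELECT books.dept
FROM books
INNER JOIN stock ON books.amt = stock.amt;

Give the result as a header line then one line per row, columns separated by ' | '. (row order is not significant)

== RESULT ==
books.dept
hr
hr
hr
hr

Derivation:
After JOIN stock (4 rows):
books.amt | books.score | books.dept | stock.city | stock.amt
4 | 60 | hr | MIA | 4
4 | 60 | hr | BOS | 4
4 | 9 | hr | MIA | 4
4 | 9 | hr | BOS | 4
After SELECT (4 rows):
books.dept
hr
hr
hr
hr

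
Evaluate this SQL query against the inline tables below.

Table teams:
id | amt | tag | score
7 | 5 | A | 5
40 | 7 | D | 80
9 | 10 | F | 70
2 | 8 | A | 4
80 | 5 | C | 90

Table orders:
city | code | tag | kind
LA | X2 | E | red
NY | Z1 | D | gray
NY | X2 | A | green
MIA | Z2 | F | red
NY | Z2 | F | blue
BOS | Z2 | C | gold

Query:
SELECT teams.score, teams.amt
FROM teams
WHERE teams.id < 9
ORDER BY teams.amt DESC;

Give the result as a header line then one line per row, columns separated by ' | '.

== RESULT ==
teams.score | teams.amt
4 | 8
5 | 5

Derivation:
After WHERE (2 rows):
teams.id | teams.amt | teams.tag | teams.score
7 | 5 | A | 5
2 | 8 | A | 4
After SELECT (2 rows):
teams.score | teams.amt
5 | 5
4 | 8
After ORDER BY (2 rows):
teams.score | teams.amt
4 | 8
5 | 5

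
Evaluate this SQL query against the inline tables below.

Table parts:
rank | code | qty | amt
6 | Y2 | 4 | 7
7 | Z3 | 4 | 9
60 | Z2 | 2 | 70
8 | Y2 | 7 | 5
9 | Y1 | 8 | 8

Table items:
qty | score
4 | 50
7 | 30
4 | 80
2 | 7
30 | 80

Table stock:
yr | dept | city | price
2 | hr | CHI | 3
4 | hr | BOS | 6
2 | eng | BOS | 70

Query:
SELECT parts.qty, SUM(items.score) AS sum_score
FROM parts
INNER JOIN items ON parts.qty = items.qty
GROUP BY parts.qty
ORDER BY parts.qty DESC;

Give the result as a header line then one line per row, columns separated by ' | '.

== RESULT ==
parts.qty | sum_score
7 | 30
4 | 260
2 | 7

Derivation:
After JOIN items (6 rows):
parts.rank | parts.code | parts.qty | parts.amt | items.qty | items.score
6 | Y2 | 4 | 7 | 4 | 50
6 | Y2 | 4 | 7 | 4 | 80
7 | Z3 | 4 | 9 | 4 | 50
7 | Z3 | 4 | 9 | 4 | 80
60 | Z2 | 2 | 70 | 2 | 7
8 | Y2 | 7 | 5 | 7 | 30
After GROUP BY (3 rows):
parts.qty | sum_score
4 | 260
2 | 7
7 | 30
After ORDER BY (3 rows):
parts.qty | sum_score
7 | 30
4 | 260
2 | 7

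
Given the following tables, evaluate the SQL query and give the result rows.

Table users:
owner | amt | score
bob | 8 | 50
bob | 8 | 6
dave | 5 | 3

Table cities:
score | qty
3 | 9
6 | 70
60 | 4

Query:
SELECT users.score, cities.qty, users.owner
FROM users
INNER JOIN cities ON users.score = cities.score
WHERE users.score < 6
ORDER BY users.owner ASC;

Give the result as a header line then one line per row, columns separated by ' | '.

== RESULT ==
users.score | cities.qty | users.owner
3 | 9 | dave

Derivation:
After JOIN cities (2 rows):
users.owner | users.amt | users.score | cities.score | cities.qty
bob | 8 | 6 | 6 | 70
dave | 5 | 3 | 3 | 9
After WHERE (1 rows):
users.owner | users.amt | users.score | cities.score | cities.qty
dave | 5 | 3 | 3 | 9
After SELECT (1 rows):
users.score | cities.qty | users.owner
3 | 9 | dave
After ORDER BY (1 rows):
users.score | cities.qty | users.owner
3 | 9 | dave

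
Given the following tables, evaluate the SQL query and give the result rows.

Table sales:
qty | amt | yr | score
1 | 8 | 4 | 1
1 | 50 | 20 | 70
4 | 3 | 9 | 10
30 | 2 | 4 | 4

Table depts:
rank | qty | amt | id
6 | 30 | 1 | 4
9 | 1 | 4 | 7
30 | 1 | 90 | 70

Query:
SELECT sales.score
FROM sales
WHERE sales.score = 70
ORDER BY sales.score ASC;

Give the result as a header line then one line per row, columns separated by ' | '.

== RESULT ==
sales.score
70

Derivation:
After WHERE (1 rows):
sales.qty | sales.amt | sales.yr | sales.score
1 | 50 | 20 | 70
After SELECT (1 rows):
sales.score
70
After ORDER BY (1 rows):
sales.score
70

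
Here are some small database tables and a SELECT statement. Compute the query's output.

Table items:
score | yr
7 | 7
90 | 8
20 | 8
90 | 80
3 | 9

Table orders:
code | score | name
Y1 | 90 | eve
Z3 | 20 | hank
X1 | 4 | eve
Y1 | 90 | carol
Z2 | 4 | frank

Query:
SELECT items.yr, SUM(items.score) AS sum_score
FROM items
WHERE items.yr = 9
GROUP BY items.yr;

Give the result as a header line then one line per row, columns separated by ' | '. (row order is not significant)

== RESULT ==
items.yr | sum_score
9 | 3

Derivation:
After WHERE (1 rows):
items.score | items.yr
3 | 9
After GROUP BY (1 rows):
items.yr | sum_score
9 | 3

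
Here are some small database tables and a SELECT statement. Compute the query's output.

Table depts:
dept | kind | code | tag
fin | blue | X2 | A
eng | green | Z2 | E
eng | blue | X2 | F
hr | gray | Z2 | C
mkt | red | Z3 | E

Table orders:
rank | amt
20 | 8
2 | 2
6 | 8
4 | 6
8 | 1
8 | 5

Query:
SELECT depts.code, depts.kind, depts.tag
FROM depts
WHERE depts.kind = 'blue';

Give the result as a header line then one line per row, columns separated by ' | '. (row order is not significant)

== RESULT ==
depts.code | depts.kind | depts.tag
X2 | blue | A
X2 | blue | F

Derivation:
After WHERE (2 rows):
depts.dept | depts.kind | depts.code | depts.tag
fin | blue | X2 | A
eng | blue | X2 | F
After SELECT (2 rows):
depts.code | depts.kind | depts.tag
X2 | blue | A
X2 | blue | F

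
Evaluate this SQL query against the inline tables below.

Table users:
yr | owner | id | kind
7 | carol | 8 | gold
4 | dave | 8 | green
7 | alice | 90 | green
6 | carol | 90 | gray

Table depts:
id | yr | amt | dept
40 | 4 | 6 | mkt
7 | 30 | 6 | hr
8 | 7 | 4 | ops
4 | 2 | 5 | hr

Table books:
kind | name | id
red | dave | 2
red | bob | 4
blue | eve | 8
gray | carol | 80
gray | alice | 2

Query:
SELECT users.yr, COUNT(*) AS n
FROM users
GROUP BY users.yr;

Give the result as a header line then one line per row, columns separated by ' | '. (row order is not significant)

== RESULT ==
users.yr | n
7 | 2
4 | 1
6 | 1

Derivation:
After GROUP BY (3 rows):
users.yr | n
7 | 2
4 | 1
6 | 1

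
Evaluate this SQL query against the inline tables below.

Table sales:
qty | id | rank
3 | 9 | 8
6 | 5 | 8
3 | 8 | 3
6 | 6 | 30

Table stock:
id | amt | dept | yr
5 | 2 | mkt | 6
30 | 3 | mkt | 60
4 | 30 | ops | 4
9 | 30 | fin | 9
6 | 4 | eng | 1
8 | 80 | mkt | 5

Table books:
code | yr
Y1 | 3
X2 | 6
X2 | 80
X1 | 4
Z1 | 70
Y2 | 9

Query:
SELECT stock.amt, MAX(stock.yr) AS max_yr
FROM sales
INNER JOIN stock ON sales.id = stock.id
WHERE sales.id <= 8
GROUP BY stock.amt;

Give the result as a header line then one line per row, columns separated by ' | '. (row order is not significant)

After JOIN stock (4 rows):
sales.qty | sales.id | sales.rank | stock.id | stock.amt | stock.dept | stock.yr
3 | 9 | 8 | 9 | 30 | fin | 9
6 | 5 | 8 | 5 | 2 | mkt | 6
3 | 8 | 3 | 8 | 80 | mkt | 5
6 | 6 | 30 | 6 | 4 | eng | 1
After WHERE (3 rows):
sales.qty | sales.id | sales.rank | stock.id | stock.amt | stock.dept | stock.yr
6 | 5 | 8 | 5 | 2 | mkt | 6
3 | 8 | 3 | 8 | 80 | mkt | 5
6 | 6 | 30 | 6 | 4 | eng | 1
After GROUP BY (3 rows):
stock.amt | max_yr
2 | 6
80 | 5
4 | 1

== RESULT ==
stock.amt | max_yr
2 | 6
80 | 5
4 | 1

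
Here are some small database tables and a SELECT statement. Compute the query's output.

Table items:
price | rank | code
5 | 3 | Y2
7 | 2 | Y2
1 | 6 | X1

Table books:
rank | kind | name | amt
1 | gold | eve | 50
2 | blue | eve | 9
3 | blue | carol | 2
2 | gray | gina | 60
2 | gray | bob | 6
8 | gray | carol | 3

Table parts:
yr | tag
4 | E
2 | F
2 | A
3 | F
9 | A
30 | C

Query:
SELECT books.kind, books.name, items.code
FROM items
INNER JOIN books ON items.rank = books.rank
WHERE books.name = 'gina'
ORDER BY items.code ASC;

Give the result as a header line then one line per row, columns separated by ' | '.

After JOIN books (4 rows):
items.price | items.rank | items.code | books.rank | books.kind | books.name | books.amt
5 | 3 | Y2 | 3 | blue | carol | 2
7 | 2 | Y2 | 2 | blue | eve | 9
7 | 2 | Y2 | 2 | gray | gina | 60
7 | 2 | Y2 | 2 | gray | bob | 6
After WHERE (1 rows):
items.price | items.rank | items.code | books.rank | books.kind | books.name | books.amt
7 | 2 | Y2 | 2 | gray | gina | 60
After SELECT (1 rows):
books.kind | books.name | items.code
gray | gina | Y2
After ORDER BY (1 rows):
books.kind | books.name | items.code
gray | gina | Y2

== RESULT ==
books.kind | books.name | items.code
gray | gina | Y2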